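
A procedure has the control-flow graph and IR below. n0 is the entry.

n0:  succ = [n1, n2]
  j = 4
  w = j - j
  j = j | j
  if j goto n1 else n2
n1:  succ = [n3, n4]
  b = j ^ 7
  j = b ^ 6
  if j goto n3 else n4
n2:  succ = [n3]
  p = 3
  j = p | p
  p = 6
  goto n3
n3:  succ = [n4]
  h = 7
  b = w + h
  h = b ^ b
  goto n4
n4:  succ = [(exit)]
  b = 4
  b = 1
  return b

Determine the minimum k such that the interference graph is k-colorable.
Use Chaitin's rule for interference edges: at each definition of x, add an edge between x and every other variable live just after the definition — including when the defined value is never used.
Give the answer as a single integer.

def/use:
  n0: def={j,w} ue=∅
  n1: def={b,j} ue={j}
  n2: def={j,p} ue=∅
  n3: def={b,h} ue={w}
  n4: def={b} ue=∅

Live sets:
  live n0: ∅→{j,w}
  live n1: {j,w}→{w}
  live n2: {w}→{w}
  live n3: {w}→∅
  live n4: ∅→∅

Conflict graph:
  b↔{w}
  h↔{w}
  j↔{w}
  p↔{w}
  w↔{b,h,j,p}

Colouring:
  {b,w} pairwise interfere (2-clique) ⇒ χ ≥ 2
  assign b→c1 h→c1 j→c1 p→c1 w→c0 — no edge inside a register ⇒ χ ≤ 2
  χ = 2

Answer: 2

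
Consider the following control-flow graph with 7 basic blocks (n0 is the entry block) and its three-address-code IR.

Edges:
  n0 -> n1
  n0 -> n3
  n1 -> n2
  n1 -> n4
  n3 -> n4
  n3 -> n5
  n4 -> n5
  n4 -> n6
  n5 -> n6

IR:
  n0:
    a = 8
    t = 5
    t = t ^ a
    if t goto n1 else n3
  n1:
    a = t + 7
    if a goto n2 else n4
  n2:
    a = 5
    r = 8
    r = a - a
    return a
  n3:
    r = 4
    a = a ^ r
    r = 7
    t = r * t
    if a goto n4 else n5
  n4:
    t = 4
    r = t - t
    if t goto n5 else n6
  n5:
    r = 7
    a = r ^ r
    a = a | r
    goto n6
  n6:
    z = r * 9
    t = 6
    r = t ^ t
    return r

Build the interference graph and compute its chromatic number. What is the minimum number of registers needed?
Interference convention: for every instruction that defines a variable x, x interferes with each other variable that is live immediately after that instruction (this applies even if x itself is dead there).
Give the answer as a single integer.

Answer: 3

Analysis:
Per-block:
  n0: def={a,t} ue=∅
  n1: def={a} ue={t}
  n2: def={a,r} ue=∅
  n3: def={a,r,t} ue={a,t}
  n4: def={r,t} ue=∅
  n5: def={a,r} ue=∅
  n6: def={r,t,z} ue={r}

Live sets:
  live n0: ∅→{a,t}
  live n1: {t}→∅
  live n2: ∅→∅
  live n3: {a,t}→∅
  live n4: ∅→{r}
  live n5: ∅→{r}
  live n6: {r}→∅

Interfere edges:
  a↔{r,t}
  r↔{a,t}
  t↔{a,r}
  z↔∅

Chromatic number:
  clique {a,r,t} ⇒ need ≥ 3
  3-colouring: r0={a,z}  r1={r}  r2={t}
  χ = 3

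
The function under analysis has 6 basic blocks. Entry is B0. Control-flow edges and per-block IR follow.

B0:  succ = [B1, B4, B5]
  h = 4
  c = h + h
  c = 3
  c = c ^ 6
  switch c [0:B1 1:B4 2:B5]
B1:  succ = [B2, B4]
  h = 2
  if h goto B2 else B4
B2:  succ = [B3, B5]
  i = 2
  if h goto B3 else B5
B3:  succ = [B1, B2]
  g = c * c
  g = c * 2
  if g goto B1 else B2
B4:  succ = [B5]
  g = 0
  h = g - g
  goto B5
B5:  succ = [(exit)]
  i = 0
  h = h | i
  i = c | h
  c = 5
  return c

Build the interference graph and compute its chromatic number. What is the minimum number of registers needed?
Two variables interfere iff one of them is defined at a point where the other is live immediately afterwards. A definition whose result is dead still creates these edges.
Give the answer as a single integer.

Answer: 3

Derivation:
Block summaries:
  B0: {c,h} / ∅
  B1: {h} / ∅
  B2: {i} / {h}
  B3: {g} / {c}
  B4: {g,h} / ∅
  B5: {c,h,i} / {c,h}

Live sets:
  B0: in=∅ out={c,h}
  B1: in={c} out={c,h}
  B2: in={c,h} out={c,h}
  B3: in={c,h} out={c,h}
  B4: in={c} out={c,h}
  B5: in={c,h} out=∅

Interference:
  c — {g,h,i}
  g — {c,h}
  h — {c,g,i}
  i — {c,h}

Colouring:
  clique {c,g,h} ⇒ need ≥ 3
  assign c→R0 g→R2 h→R1 i→R2 — no edge inside a register ⇒ χ ≤ 3
  χ = 3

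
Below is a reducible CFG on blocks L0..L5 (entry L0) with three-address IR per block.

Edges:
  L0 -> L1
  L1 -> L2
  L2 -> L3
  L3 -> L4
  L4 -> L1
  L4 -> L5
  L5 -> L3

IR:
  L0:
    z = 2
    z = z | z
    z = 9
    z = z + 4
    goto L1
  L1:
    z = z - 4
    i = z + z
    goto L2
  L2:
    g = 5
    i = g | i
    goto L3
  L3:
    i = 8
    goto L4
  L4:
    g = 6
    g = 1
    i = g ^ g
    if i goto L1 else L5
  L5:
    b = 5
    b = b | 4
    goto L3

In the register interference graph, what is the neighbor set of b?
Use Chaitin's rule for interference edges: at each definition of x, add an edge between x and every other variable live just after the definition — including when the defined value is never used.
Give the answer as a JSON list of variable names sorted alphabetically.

Answer: ["z"]

Working:
def/use:
  L0: {z} / ∅
  L1: {i,z} / {z}
  L2: {g,i} / {i}
  L3: {i} / ∅
  L4: {g,i} / ∅
  L5: {b} / ∅

Backward fixpoint:
  L0: in=∅ out={z}
  L1: in={z} out={i,z}
  L2: in={i,z} out={z}
  L3: in={z} out={z}
  L4: in={z} out={z}
  L5: in={z} out={z}

Interference:
  b — {z}
  g — {i,z}
  i — {g,z}
  z — {b,g,i}

N(b) = ["z"]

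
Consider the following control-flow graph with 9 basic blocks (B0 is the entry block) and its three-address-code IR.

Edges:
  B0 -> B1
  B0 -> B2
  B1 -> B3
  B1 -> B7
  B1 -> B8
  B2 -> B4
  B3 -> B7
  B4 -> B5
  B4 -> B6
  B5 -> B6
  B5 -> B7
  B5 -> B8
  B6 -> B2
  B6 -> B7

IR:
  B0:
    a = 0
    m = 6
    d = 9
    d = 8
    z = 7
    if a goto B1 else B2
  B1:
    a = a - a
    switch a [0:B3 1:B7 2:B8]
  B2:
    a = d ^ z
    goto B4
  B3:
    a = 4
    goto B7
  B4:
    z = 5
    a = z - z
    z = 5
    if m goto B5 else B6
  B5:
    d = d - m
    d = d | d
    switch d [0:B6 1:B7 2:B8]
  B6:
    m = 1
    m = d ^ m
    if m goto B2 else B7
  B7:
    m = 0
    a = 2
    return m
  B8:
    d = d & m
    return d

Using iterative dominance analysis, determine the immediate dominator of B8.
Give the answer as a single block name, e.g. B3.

Answer: B0

Derivation:
idom tree: B1←B0 B2←B0 B3←B1 B4←B2 B5←B4 B6←B4 B7←B0 B8←B0
Dom∩ at merges:
  B2: preds {B0,B6}: {B0} ∩ {B0,B2,B4,B6} = {B0}; idom=B0
  B6: preds {B4,B5}: {B0,B2,B4} ∩ {B0,B2,B4,B5} = {B0,B2,B4}; idom=B4
  B7: preds {B1,B3,B5,B6}: {B0,B1} ∩ {B0,B1,B3} ∩ {B0,B2,B4,B5} ∩ {B0,B2,B4,B6} = {B0}; idom=B0
  B8: preds {B1,B5}: {B0,B1} ∩ {B0,B2,B4,B5} = {B0}; idom=B0

idom(B8) = B0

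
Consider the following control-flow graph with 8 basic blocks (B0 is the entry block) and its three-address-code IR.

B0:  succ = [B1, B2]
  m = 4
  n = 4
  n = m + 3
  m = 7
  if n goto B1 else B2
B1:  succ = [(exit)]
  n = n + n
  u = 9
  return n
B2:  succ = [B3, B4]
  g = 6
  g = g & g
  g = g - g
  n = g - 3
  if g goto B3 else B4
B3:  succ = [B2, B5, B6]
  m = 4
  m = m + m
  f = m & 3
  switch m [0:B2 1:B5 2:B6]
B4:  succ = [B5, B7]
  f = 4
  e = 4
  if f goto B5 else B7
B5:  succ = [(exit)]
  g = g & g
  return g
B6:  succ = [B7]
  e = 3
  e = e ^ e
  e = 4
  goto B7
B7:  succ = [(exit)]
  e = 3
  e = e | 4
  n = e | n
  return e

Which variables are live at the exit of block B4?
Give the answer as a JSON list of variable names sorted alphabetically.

Answer: ["g", "n"]

Derivation:
Block summaries:
  B0: def={m,n} ue=∅
  B1: def={n,u} ue={n}
  B2: def={g,n} ue=∅
  B3: def={f,m} ue=∅
  B4: def={e,f} ue=∅
  B5: def={g} ue={g}
  B6: def={e} ue=∅
  B7: def={e,n} ue={n}

Live sets:
  B0 li=∅ lo={n}
  B1 li={n} lo=∅
  B2 li=∅ lo={g,n}
  B3 li={g,n} lo={g,n}
  B4 li={g,n} lo={g,n}
  B5 li={g} lo=∅
  B6 li={n} lo={n}
  B7 li={n} lo=∅

live-out(B4) = ["g", "n"]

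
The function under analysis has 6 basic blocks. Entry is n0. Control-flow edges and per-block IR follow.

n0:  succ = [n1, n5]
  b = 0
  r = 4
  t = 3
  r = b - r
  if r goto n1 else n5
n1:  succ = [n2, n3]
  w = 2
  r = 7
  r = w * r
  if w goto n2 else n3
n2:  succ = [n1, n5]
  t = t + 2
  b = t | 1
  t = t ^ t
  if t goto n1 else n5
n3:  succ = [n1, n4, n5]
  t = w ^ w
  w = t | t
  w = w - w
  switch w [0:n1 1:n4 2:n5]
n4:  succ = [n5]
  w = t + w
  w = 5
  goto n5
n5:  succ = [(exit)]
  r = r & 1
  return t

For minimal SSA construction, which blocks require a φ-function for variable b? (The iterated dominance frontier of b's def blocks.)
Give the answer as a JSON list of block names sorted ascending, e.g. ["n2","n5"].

idom tree: n1←n0 n2←n1 n3←n1 n4←n3 n5←n0
Dom at joins:
  n1: preds {n0,n2,n3}: {n0} ∩ {n0,n1,n2} ∩ {n0,n1,n3} = {n0}; idom=n0
  n5: preds {n0,n2,n3,n4}: {n0} ∩ {n0,n1,n2} ∩ {n0,n1,n3} ∩ {n0,n1,n3,n4} = {n0}; idom=n0

Frontier:
  join n1 pred n0: · stop@n0
  join n1 pred n2: n2→n1 stop@n0
  join n1 pred n3: n3→n1 stop@n0
  join n5 pred n0: · stop@n0
  join n5 pred n2: n2→n1 stop@n0
  join n5 pred n3: n3→n1 stop@n0
  join n5 pred n4: n4→n3→n1 stop@n0
  DF(n0)=∅
  DF(n1)={n1,n5}
  DF(n2)={n1,n5}
  DF(n3)={n1,n5}
  DF(n4)={n5}
  DF(n5)=∅

φ for b: defs {n0,n2}
  DF⁺ = {n1,n5}

Answer: ["n1", "n5"]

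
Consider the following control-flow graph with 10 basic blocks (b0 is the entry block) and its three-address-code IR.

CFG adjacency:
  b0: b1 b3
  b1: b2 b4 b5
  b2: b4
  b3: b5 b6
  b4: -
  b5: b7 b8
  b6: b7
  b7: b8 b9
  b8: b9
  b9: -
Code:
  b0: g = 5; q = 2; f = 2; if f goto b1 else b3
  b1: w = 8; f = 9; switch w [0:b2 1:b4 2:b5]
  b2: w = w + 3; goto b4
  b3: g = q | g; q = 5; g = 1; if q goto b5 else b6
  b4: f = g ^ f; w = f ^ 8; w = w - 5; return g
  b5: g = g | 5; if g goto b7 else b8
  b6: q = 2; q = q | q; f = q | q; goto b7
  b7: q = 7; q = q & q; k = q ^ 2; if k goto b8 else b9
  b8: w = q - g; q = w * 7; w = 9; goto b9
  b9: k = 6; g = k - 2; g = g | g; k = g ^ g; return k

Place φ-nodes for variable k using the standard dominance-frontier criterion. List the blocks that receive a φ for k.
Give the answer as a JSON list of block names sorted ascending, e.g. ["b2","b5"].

Answer: ["b8", "b9"]

Analysis:
idom tree: b1←b0 b2←b1 b3←b0 b4←b1 b5←b0 b6←b3 b7←b0 b8←b0 b9←b0
Join-block Dom:
  b4: preds {b1,b2}: {b0,b1} ∩ {b0,b1,b2} = {b0,b1}; idom=b1
  b5: preds {b1,b3}: {b0,b1} ∩ {b0,b3} = {b0}; idom=b0
  b7: preds {b5,b6}: {b0,b5} ∩ {b0,b3,b6} = {b0}; idom=b0
  b8: preds {b5,b7}: {b0,b5} ∩ {b0,b7} = {b0}; idom=b0
  b9: preds {b7,b8}: {b0,b7} ∩ {b0,b8} = {b0}; idom=b0

DF derivation:
  join b4 pred b1: · stop@b1
  join b4 pred b2: b2 stop@b1
  join b5 pred b1: b1 stop@b0
  join b5 pred b3: b3 stop@b0
  join b7 pred b5: b5 stop@b0
  join b7 pred b6: b6→b3 stop@b0
  join b8 pred b5: b5 stop@b0
  join b8 pred b7: b7 stop@b0
  join b9 pred b7: b7 stop@b0
  join b9 pred b8: b8 stop@b0
  b0 → ∅
  b1 → {b5}
  b2 → {b4}
  b3 → {b5,b7}
  b4 → ∅
  b5 → {b7,b8}
  b6 → {b7}
  b7 → {b8,b9}
  b8 → {b9}
  b9 → ∅

φ for k: defs {b7,b9}
  DF⁺ = {b8,b9}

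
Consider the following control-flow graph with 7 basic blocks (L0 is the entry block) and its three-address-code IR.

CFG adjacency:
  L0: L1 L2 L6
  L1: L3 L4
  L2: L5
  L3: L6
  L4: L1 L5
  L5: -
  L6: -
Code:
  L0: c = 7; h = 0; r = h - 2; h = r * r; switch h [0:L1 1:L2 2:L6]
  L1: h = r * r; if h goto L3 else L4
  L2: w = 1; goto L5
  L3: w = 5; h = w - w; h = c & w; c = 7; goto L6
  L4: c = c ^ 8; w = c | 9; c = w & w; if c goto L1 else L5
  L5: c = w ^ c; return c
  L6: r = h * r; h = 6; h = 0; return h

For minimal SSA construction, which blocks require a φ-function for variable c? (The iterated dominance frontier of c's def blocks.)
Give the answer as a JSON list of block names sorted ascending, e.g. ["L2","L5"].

idom tree: L1←L0 L2←L0 L3←L1 L4←L1 L5←L0 L6←L0
Dom at joins:
  L1: preds {L0,L4}: {L0} ∩ {L0,L1,L4} = {L0}; idom=L0
  L5: preds {L2,L4}: {L0,L2} ∩ {L0,L1,L4} = {L0}; idom=L0
  L6: preds {L0,L3}: {L0} ∩ {L0,L1,L3} = {L0}; idom=L0

Frontier:
  L1←L0: walk · to L0
  L1←L4: walk L4→L1 to L0
  L5←L2: walk L2 to L0
  L5←L4: walk L4→L1 to L0
  L6←L0: walk · to L0
  L6←L3: walk L3→L1 to L0
  L0 → ∅
  L1 → {L1,L5,L6}
  L2 → {L5}
  L3 → {L6}
  L4 → {L1,L5}
  L5 → ∅
  L6 → ∅

φ for c: defs {L0,L3,L4,L5}
  DF⁺ = {L1,L5,L6}

Answer: ["L1", "L5", "L6"]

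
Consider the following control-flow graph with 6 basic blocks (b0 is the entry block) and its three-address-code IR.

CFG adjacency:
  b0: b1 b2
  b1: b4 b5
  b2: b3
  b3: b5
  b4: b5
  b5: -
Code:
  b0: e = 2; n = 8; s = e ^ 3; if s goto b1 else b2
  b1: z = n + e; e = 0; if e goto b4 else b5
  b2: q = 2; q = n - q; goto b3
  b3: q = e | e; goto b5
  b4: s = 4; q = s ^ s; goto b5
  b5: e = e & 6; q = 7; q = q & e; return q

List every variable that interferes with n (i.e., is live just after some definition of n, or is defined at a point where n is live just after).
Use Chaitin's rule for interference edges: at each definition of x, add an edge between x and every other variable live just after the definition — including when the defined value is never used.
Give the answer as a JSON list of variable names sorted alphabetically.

Block summaries:
  b0 def {e,n,s} use ∅
  b1 def {e,z} use {e,n}
  b2 def {q} use {n}
  b3 def {q} use {e}
  b4 def {q,s} use ∅
  b5 def {e,q} use {e}

Backward fixpoint:
  b0: in=∅ out={e,n}
  b1: in={e,n} out={e}
  b2: in={e,n} out={e}
  b3: in={e} out={e}
  b4: in={e} out={e}
  b5: in={e} out=∅

Interference:
  e↔{n,q,s}
  n↔{e,q,s}
  q↔{e,n}
  s↔{e,n}
  z↔∅

N(n) = ["e", "q", "s"]

Answer: ["e", "q", "s"]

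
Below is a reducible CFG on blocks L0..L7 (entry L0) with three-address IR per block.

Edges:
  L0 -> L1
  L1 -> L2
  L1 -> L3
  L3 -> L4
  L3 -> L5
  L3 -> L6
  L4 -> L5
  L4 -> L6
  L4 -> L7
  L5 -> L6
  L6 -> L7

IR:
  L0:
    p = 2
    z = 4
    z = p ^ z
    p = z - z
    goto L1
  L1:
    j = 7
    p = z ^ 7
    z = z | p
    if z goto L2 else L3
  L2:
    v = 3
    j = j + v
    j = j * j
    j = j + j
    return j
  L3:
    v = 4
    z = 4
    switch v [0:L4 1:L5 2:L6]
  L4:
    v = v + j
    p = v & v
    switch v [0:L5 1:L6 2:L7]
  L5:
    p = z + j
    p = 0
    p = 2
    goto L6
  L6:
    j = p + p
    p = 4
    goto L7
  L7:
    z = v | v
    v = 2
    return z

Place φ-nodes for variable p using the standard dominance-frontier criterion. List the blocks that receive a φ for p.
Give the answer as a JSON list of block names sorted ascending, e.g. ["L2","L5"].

idom tree: L1←L0 L2←L1 L3←L1 L4←L3 L5←L3 L6←L3 L7←L3
Dom∩ at merges:
  L5: preds {L3,L4}: {L0,L1,L3} ∩ {L0,L1,L3,L4} = {L0,L1,L3}; idom=L3
  L6: preds {L3,L4,L5}: {L0,L1,L3} ∩ {L0,L1,L3,L4} ∩ {L0,L1,L3,L5} = {L0,L1,L3}; idom=L3
  L7: preds {L4,L6}: {L0,L1,L3,L4} ∩ {L0,L1,L3,L6} = {L0,L1,L3}; idom=L3

DF walk-up:
  L5←L3: walk · to L3
  L5←L4: walk L4 to L3
  L6←L3: walk · to L3
  L6←L4: walk L4 to L3
  L6←L5: walk L5 to L3
  L7←L4: walk L4 to L3
  L7←L6: walk L6 to L3
  L0: DF=∅
  L1: DF=∅
  L2: DF=∅
  L3: DF=∅
  L4: DF={L5,L6,L7}
  L5: DF={L6}
  L6: DF={L7}
  L7: DF=∅

φ for p: defs {L0,L1,L4,L5,L6}
  DF⁺ = {L5,L6,L7}

Answer: ["L5", "L6", "L7"]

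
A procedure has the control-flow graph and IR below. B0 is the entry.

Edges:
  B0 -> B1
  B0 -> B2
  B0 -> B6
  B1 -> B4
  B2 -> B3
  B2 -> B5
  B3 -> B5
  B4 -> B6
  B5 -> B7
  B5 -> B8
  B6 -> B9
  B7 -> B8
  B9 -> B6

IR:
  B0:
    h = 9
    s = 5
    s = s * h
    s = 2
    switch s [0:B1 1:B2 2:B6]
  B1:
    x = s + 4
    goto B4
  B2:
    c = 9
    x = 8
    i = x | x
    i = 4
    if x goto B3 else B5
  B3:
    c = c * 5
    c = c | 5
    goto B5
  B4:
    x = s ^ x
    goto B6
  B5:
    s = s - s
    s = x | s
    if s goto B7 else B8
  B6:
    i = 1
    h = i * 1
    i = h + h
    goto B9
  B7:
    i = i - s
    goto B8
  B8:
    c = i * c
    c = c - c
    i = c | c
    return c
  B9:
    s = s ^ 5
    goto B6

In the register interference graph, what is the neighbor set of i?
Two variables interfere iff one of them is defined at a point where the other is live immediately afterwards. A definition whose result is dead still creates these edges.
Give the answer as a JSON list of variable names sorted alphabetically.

def/use:
  B0: def={h,s} ue=∅
  B1: def={x} ue={s}
  B2: def={c,i,x} ue=∅
  B3: def={c} ue={c}
  B4: def={x} ue={s,x}
  B5: def={s} ue={s,x}
  B6: def={h,i} ue=∅
  B7: def={i} ue={i,s}
  B8: def={c,i} ue={c,i}
  B9: def={s} ue={s}

Backward fixpoint:
  B0 li=∅ lo={s}
  B1 li={s} lo={s,x}
  B2 li={s} lo={c,i,s,x}
  B3 li={c,i,s,x} lo={c,i,s,x}
  B4 li={s,x} lo={s}
  B5 li={c,i,s,x} lo={c,i,s}
  B6 li={s} lo={s}
  B7 li={c,i,s} lo={c,i}
  B8 li={c,i} lo=∅
  B9 li={s} lo={s}

Conflict graph:
  c — {i,s,x}
  h — {s}
  i — {c,s,x}
  s — {c,h,i,x}
  x — {c,i,s}

N(i) = ["c", "s", "x"]

Answer: ["c", "s", "x"]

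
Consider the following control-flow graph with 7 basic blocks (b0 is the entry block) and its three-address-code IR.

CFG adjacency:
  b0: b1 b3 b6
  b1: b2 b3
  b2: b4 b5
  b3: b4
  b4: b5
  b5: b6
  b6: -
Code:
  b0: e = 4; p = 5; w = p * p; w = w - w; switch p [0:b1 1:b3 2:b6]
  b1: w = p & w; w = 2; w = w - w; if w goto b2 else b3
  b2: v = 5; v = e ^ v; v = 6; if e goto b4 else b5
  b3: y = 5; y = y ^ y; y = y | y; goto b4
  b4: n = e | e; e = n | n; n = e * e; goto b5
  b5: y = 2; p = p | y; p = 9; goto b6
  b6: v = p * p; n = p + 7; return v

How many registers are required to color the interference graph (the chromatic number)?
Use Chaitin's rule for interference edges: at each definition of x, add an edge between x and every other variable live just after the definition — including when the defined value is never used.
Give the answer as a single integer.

Answer: 3

Analysis:
def/use:
  b0: {e,p,w} / ∅
  b1: {w} / {p,w}
  b2: {v} / {e}
  b3: {y} / ∅
  b4: {e,n} / {e}
  b5: {p,y} / {p}
  b6: {n,v} / {p}

Backward fixpoint:
  live b0: ∅→{e,p,w}
  live b1: {e,p,w}→{e,p}
  live b2: {e,p}→{e,p}
  live b3: {e,p}→{e,p}
  live b4: {e,p}→{p}
  live b5: {p}→{p}
  live b6: {p}→∅

Conflict graph:
  e↔{p,v,w,y}
  n↔{p,v}
  p↔{e,n,v,w,y}
  v↔{e,n,p}
  w↔{e,p}
  y↔{e,p}

Chromatic number:
  clique {e,p,v} ⇒ need ≥ 3
  3-colouring: R0={p}  R1={e,n}  R2={v,w,y}
  χ = 3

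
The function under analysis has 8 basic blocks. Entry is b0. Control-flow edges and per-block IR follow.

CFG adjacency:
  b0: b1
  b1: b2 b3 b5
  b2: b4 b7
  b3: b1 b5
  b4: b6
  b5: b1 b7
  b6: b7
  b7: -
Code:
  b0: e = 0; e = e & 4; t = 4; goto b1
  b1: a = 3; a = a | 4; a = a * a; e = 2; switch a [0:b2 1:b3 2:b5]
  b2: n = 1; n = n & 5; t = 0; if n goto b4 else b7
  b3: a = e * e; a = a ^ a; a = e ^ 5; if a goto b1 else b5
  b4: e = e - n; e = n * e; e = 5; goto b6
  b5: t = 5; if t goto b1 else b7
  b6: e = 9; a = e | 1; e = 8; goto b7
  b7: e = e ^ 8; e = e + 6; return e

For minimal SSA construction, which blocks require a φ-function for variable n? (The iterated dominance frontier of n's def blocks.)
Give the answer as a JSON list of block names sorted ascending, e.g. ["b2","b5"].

idom tree: b1←b0 b2←b1 b3←b1 b4←b2 b5←b1 b6←b4 b7←b1
Dom∩ at merges:
  b1: preds {b0,b3,b5}: {b0} ∩ {b0,b1,b3} ∩ {b0,b1,b5} = {b0}; idom=b0
  b5: preds {b1,b3}: {b0,b1} ∩ {b0,b1,b3} = {b0,b1}; idom=b1
  b7: preds {b2,b5,b6}: {b0,b1,b2} ∩ {b0,b1,b5} ∩ {b0,b1,b2,b4,b6} = {b0,b1}; idom=b1

Frontier:
  join b1 pred b0: · stop@b0
  join b1 pred b3: b3→b1 stop@b0
  join b1 pred b5: b5→b1 stop@b0
  join b5 pred b1: · stop@b1
  join b5 pred b3: b3 stop@b1
  join b7 pred b2: b2 stop@b1
  join b7 pred b5: b5 stop@b1
  join b7 pred b6: b6→b4→b2 stop@b1
  DF(b0)=∅
  DF(b1)={b1}
  DF(b2)={b7}
  DF(b3)={b1,b5}
  DF(b4)={b7}
  DF(b5)={b1,b7}
  DF(b6)={b7}
  DF(b7)=∅

φ for n: defs {b2}
  DF⁺ = {b7}

Answer: ["b7"]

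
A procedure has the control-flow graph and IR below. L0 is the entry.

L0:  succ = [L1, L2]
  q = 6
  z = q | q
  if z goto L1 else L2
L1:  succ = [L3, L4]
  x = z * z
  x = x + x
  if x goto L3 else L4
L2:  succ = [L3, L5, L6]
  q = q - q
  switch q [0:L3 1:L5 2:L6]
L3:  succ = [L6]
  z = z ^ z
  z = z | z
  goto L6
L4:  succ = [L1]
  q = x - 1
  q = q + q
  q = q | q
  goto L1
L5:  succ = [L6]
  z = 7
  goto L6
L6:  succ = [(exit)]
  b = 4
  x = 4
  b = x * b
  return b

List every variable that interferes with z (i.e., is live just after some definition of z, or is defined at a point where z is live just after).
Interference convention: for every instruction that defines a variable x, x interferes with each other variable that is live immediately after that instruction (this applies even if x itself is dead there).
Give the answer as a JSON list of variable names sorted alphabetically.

Per-block:
  L0: {q,z} / ∅
  L1: {x} / {z}
  L2: {q} / {q}
  L3: {z} / {z}
  L4: {q} / {x}
  L5: {z} / ∅
  L6: {b,x} / ∅

Live sets:
  L0 li=∅ lo={q,z}
  L1 li={z} lo={x,z}
  L2 li={q,z} lo={z}
  L3 li={z} lo=∅
  L4 li={x,z} lo={z}
  L5 li=∅ lo=∅
  L6 li=∅ lo=∅

Interfere edges:
  b↔{x}
  q↔{z}
  x↔{b,z}
  z↔{q,x}

N(z) = ["q", "x"]

Answer: ["q", "x"]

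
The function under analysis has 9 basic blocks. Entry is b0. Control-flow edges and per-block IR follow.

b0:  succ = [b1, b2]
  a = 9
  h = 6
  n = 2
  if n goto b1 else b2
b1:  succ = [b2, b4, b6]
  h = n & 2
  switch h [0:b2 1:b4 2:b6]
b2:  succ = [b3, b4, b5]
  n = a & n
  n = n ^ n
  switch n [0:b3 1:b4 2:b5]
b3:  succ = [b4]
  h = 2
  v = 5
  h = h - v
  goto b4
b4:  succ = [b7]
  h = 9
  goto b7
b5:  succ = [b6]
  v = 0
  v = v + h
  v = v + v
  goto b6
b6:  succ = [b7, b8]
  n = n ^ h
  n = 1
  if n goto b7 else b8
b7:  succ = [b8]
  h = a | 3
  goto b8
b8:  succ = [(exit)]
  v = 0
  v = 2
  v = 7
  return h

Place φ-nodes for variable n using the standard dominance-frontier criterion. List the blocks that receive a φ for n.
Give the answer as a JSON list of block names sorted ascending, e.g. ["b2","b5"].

Answer: ["b4", "b6", "b7", "b8"]

Working:
idom tree: b1←b0 b2←b0 b3←b2 b4←b0 b5←b2 b6←b0 b7←b0 b8←b0
Dom at joins:
  b2: preds {b0,b1}: {b0} ∩ {b0,b1} = {b0}; idom=b0
  b4: preds {b1,b2,b3}: {b0,b1} ∩ {b0,b2} ∩ {b0,b2,b3} = {b0}; idom=b0
  b6: preds {b1,b5}: {b0,b1} ∩ {b0,b2,b5} = {b0}; idom=b0
  b7: preds {b4,b6}: {b0,b4} ∩ {b0,b6} = {b0}; idom=b0
  b8: preds {b6,b7}: {b0,b6} ∩ {b0,b7} = {b0}; idom=b0

DF walk-up:
  b2←b0: walk · to b0
  b2←b1: walk b1 to b0
  b4←b1: walk b1 to b0
  b4←b2: walk b2 to b0
  b4←b3: walk b3→b2 to b0
  b6←b1: walk b1 to b0
  b6←b5: walk b5→b2 to b0
  b7←b4: walk b4 to b0
  b7←b6: walk b6 to b0
  b8←b6: walk b6 to b0
  b8←b7: walk b7 to b0
  b0 → ∅
  b1 → {b2,b4,b6}
  b2 → {b4,b6}
  b3 → {b4}
  b4 → {b7}
  b5 → {b6}
  b6 → {b7,b8}
  b7 → {b8}
  b8 → ∅

φ for n: defs {b0,b2,b6}
  DF⁺ = {b4,b6,b7,b8}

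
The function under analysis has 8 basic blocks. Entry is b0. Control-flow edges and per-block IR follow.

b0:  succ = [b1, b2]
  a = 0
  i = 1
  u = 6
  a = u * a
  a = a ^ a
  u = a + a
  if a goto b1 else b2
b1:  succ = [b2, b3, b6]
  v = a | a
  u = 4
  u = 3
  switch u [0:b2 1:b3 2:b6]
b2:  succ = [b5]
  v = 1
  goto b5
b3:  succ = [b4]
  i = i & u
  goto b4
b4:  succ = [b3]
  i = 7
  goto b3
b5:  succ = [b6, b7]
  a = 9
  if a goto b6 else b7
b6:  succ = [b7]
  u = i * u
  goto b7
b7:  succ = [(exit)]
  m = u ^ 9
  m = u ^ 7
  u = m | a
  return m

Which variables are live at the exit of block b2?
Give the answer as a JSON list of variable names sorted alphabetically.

Per-block:
  b0: def={a,i,u} ue=∅
  b1: def={u,v} ue={a}
  b2: def={v} ue=∅
  b3: def={i} ue={i,u}
  b4: def={i} ue=∅
  b5: def={a} ue=∅
  b6: def={u} ue={i,u}
  b7: def={m,u} ue={a,u}

Backward fixpoint:
  b0 li=∅ lo={a,i,u}
  b1 li={a,i} lo={a,i,u}
  b2 li={i,u} lo={i,u}
  b3 li={i,u} lo={u}
  b4 li={u} lo={i,u}
  b5 li={i,u} lo={a,i,u}
  b6 li={a,i,u} lo={a,u}
  b7 li={a,u} lo=∅

live-out(b2) = ["i", "u"]

Answer: ["i", "u"]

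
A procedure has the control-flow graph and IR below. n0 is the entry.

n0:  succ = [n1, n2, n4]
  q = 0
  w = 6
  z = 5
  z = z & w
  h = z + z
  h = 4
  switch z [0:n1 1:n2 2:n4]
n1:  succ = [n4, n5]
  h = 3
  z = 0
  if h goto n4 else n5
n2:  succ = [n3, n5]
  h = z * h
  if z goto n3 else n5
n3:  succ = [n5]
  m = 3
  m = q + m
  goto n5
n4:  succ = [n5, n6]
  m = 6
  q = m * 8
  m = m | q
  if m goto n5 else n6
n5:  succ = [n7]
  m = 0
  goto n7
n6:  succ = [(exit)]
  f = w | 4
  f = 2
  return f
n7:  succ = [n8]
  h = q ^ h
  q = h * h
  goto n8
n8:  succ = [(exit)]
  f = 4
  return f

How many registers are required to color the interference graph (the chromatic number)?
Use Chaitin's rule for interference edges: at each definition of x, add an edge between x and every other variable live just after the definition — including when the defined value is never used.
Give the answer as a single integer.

def/use:
  n0: {h,q,w,z} / ∅
  n1: {h,z} / ∅
  n2: {h} / {h,z}
  n3: {m} / {q}
  n4: {m,q} / ∅
  n5: {m} / ∅
  n6: {f} / {w}
  n7: {h,q} / {h,q}
  n8: {f} / ∅

Live sets:
  n0 li=∅ lo={h,q,w,z}
  n1 li={q,w} lo={h,q,w}
  n2 li={h,q,z} lo={h,q}
  n3 li={h,q} lo={h,q}
  n4 li={h,w} lo={h,q,w}
  n5 li={h,q} lo={h,q}
  n6 li={w} lo=∅
  n7 li={h,q} lo=∅
  n8 li=∅ lo=∅

Conflict graph:
  f — ∅
  h — {m,q,w,z}
  m — {h,q,w}
  q — {h,m,w,z}
  w — {h,m,q,z}
  z — {h,q,w}

Chromatic number:
  lower bound: {h,m,q,w} mutually conflict ⇒ χ ≥ 4
  4-colouring: c0={f,h}  c1={q}  c2={w}  c3={m,z}
  χ = 4

Answer: 4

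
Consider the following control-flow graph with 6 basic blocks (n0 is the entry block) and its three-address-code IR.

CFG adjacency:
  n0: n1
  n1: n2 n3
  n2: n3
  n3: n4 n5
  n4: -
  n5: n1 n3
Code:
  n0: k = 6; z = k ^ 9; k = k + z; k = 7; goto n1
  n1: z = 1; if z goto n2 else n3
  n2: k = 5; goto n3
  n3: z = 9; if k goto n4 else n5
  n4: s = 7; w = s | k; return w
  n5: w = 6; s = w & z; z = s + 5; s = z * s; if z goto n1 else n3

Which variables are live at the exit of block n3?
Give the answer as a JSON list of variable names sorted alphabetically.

Answer: ["k", "z"]

Analysis:
Per-block:
  n0: {k,z} / ∅
  n1: {z} / ∅
  n2: {k} / ∅
  n3: {z} / {k}
  n4: {s,w} / {k}
  n5: {s,w,z} / {z}

Liveness:
  n0: in=∅ out={k}
  n1: in={k} out={k}
  n2: in=∅ out={k}
  n3: in={k} out={k,z}
  n4: in={k} out=∅
  n5: in={k,z} out={k}

live-out(n3) = ["k", "z"]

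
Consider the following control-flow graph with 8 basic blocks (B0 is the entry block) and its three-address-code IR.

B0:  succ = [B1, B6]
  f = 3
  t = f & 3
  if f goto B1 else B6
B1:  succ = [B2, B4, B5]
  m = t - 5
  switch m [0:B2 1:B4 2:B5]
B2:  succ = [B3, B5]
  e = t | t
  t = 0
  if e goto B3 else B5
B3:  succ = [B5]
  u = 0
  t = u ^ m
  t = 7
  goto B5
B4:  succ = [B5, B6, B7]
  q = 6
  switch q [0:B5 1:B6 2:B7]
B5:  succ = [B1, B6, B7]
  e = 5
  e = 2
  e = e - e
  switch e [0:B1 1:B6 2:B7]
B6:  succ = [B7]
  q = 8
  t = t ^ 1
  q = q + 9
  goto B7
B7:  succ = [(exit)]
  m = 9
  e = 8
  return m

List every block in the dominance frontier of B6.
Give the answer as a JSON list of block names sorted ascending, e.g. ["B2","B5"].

idom tree: B1←B0 B2←B1 B3←B2 B4←B1 B5←B1 B6←B0 B7←B0
Dom at joins:
  B1: preds {B0,B5}: {B0} ∩ {B0,B1,B5} = {B0}; idom=B0
  B5: preds {B1,B2,B3,B4}: {B0,B1} ∩ {B0,B1,B2} ∩ {B0,B1,B2,B3} ∩ {B0,B1,B4} = {B0,B1}; idom=B1
  B6: preds {B0,B4,B5}: {B0} ∩ {B0,B1,B4} ∩ {B0,B1,B5} = {B0}; idom=B0
  B7: preds {B4,B5,B6}: {B0,B1,B4} ∩ {B0,B1,B5} ∩ {B0,B6} = {B0}; idom=B0

DF derivation:
  join B1 pred B0: · stop@B0
  join B1 pred B5: B5→B1 stop@B0
  join B5 pred B1: · stop@B1
  join B5 pred B2: B2 stop@B1
  join B5 pred B3: B3→B2 stop@B1
  join B5 pred B4: B4 stop@B1
  join B6 pred B0: · stop@B0
  join B6 pred B4: B4→B1 stop@B0
  join B6 pred B5: B5→B1 stop@B0
  join B7 pred B4: B4→B1 stop@B0
  join B7 pred B5: B5→B1 stop@B0
  join B7 pred B6: B6 stop@B0
  DF(B0)=∅
  DF(B1)={B1,B6,B7}
  DF(B2)={B5}
  DF(B3)={B5}
  DF(B4)={B5,B6,B7}
  DF(B5)={B1,B6,B7}
  DF(B6)={B7}
  DF(B7)=∅

DF(B6) = ["B7"]

Answer: ["B7"]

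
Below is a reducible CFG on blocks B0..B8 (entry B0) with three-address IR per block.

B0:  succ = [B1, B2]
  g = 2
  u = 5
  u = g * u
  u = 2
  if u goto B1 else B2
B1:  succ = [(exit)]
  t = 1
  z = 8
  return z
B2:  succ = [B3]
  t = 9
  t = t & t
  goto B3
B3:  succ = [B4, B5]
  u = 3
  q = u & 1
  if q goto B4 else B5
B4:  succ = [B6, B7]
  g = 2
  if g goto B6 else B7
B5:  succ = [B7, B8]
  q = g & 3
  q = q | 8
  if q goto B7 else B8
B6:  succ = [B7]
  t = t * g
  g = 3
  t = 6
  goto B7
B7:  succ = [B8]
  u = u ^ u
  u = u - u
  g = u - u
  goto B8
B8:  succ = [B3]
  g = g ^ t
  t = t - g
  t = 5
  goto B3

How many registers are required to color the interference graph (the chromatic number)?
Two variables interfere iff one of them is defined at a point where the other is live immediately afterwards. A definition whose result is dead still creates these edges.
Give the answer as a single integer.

def/use:
  B0: {g,u} / ∅
  B1: {t,z} / ∅
  B2: {t} / ∅
  B3: {q,u} / ∅
  B4: {g} / ∅
  B5: {q} / {g}
  B6: {g,t} / {g,t}
  B7: {g,u} / {u}
  B8: {g,t} / {g,t}

Live sets:
  B0 li=∅ lo={g}
  B1 li=∅ lo=∅
  B2 li={g} lo={g,t}
  B3 li={g,t} lo={g,t,u}
  B4 li={t,u} lo={g,t,u}
  B5 li={g,t,u} lo={g,t,u}
  B6 li={g,t,u} lo={t,u}
  B7 li={t,u} lo={g,t}
  B8 li={g,t} lo={g,t}

Interference:
  g↔{q,t,u}
  q↔{g,t,u}
  t↔{g,q,u}
  u↔{g,q,t}
  z↔∅

Colouring:
  lower bound: {g,q,t,u} mutually conflict ⇒ χ ≥ 4
  assign g→c0 q→c1 t→c2 u→c3 z→c0 — no edge inside a register ⇒ χ ≤ 4
  χ = 4

Answer: 4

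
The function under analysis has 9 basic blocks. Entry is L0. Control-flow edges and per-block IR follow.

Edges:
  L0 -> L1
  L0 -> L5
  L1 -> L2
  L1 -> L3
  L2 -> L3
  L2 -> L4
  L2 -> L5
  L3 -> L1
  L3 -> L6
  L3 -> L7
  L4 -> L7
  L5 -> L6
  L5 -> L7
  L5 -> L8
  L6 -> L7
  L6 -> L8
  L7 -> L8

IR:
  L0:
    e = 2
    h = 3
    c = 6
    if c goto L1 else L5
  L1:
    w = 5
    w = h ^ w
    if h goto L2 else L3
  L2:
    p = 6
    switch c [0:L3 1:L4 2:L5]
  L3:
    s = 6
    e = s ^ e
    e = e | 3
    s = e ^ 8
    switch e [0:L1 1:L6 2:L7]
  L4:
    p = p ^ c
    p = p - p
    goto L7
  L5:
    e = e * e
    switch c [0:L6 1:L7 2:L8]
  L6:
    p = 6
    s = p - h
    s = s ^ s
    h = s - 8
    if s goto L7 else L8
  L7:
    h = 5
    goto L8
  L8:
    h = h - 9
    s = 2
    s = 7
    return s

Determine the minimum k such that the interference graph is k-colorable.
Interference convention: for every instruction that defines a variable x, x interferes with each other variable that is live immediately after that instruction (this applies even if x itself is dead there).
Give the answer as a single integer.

Block summaries:
  L0 def {c,e,h} use ∅
  L1 def {w} use {h}
  L2 def {p} use {c}
  L3 def {e,s} use {e}
  L4 def {p} use {c,p}
  L5 def {e} use {c,e}
  L6 def {h,p,s} use {h}
  L7 def {h} use ∅
  L8 def {h,s} use {h}

Backward fixpoint:
  L0 li=∅ lo={c,e,h}
  L1 li={c,e,h} lo={c,e,h}
  L2 li={c,e,h} lo={c,e,h,p}
  L3 li={c,e,h} lo={c,e,h}
  L4 li={c,p} lo=∅
  L5 li={c,e,h} lo={h}
  L6 li={h} lo={h}
  L7 li=∅ lo={h}
  L8 li={h} lo=∅

Interfere edges:
  c↔{e,h,p,s,w}
  e↔{c,h,p,s,w}
  h↔{c,e,p,s,w}
  p↔{c,e,h}
  s↔{c,e,h}
  w↔{c,e,h}

Chromatic number:
  {c,e,h,p} pairwise interfere (4-clique) ⇒ χ ≥ 4
  assign c→R0 e→R1 h→R2 p→R3 s→R3 w→R3 — no edge inside a register ⇒ χ ≤ 4
  χ = 4

Answer: 4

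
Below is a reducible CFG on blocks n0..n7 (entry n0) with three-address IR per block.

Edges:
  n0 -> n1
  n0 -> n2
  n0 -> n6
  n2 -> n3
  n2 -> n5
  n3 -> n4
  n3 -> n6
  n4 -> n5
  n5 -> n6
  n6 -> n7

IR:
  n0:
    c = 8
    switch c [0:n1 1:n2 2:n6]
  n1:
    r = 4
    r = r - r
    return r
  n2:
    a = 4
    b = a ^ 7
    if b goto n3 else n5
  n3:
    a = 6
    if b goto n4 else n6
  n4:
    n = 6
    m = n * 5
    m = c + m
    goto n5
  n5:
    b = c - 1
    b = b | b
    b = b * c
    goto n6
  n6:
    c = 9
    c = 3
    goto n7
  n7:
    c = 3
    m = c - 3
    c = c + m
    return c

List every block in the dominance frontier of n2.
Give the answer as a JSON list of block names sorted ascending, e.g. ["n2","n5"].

idom tree: n1←n0 n2←n0 n3←n2 n4←n3 n5←n2 n6←n0 n7←n6
Dom∩ at merges:
  n5: preds {n2,n4}: {n0,n2} ∩ {n0,n2,n3,n4} = {n0,n2}; idom=n2
  n6: preds {n0,n3,n5}: {n0} ∩ {n0,n2,n3} ∩ {n0,n2,n5} = {n0}; idom=n0

DF derivation:
  n5←n2: walk · to n2
  n5←n4: walk n4→n3 to n2
  n6←n0: walk · to n0
  n6←n3: walk n3→n2 to n0
  n6←n5: walk n5→n2 to n0
  n0: DF=∅
  n1: DF=∅
  n2: DF={n6}
  n3: DF={n5,n6}
  n4: DF={n5}
  n5: DF={n6}
  n6: DF=∅
  n7: DF=∅

DF(n2) = ["n6"]

Answer: ["n6"]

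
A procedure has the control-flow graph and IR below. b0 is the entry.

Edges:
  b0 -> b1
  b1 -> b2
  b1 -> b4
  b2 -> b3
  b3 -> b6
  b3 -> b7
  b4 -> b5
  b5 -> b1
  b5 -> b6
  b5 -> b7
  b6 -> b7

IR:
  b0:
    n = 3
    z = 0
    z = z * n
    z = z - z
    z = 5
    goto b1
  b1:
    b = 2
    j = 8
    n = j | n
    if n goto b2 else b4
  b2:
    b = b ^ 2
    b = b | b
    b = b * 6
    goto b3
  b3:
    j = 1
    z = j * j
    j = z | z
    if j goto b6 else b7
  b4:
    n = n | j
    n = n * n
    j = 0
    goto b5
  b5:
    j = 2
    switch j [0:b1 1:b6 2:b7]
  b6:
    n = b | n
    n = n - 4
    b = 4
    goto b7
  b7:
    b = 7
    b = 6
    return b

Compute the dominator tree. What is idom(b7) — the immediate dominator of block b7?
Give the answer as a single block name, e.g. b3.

Answer: b1

Analysis:
idom tree: b1←b0 b2←b1 b3←b2 b4←b1 b5←b4 b6←b1 b7←b1
Dom∩ at merges:
  b1: preds {b0,b5}: {b0} ∩ {b0,b1,b4,b5} = {b0}; idom=b0
  b6: preds {b3,b5}: {b0,b1,b2,b3} ∩ {b0,b1,b4,b5} = {b0,b1}; idom=b1
  b7: preds {b3,b5,b6}: {b0,b1,b2,b3} ∩ {b0,b1,b4,b5} ∩ {b0,b1,b6} = {b0,b1}; idom=b1

idom(b7) = b1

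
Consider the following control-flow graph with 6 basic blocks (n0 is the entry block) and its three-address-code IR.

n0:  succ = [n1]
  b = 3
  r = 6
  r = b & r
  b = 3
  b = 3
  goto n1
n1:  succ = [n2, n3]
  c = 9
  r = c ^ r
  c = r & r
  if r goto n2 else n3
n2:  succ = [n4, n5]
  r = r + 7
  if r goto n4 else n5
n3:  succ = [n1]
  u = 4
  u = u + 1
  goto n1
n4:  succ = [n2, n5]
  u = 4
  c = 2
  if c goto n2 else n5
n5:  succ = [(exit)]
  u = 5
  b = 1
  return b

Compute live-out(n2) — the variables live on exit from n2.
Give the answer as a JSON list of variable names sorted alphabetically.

def/use:
  n0: {b,r} / ∅
  n1: {c,r} / {r}
  n2: {r} / {r}
  n3: {u} / ∅
  n4: {c,u} / ∅
  n5: {b,u} / ∅

Backward fixpoint:
  n0: in=∅ out={r}
  n1: in={r} out={r}
  n2: in={r} out={r}
  n3: in={r} out={r}
  n4: in={r} out={r}
  n5: in=∅ out=∅

live-out(n2) = ["r"]

Answer: ["r"]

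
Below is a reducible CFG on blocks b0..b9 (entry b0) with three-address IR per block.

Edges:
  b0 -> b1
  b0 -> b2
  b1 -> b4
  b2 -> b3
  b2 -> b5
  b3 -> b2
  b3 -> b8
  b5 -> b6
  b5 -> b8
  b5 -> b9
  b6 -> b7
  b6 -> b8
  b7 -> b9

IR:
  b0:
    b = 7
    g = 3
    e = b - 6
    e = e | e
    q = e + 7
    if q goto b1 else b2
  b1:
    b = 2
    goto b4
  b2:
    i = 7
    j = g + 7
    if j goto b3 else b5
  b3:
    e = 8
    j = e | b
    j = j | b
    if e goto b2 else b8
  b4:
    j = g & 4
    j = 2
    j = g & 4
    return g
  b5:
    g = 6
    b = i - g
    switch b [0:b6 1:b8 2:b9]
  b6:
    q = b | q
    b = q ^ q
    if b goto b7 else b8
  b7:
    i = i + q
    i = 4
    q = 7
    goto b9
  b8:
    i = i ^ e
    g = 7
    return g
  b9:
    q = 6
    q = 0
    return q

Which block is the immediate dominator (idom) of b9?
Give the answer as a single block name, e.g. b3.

Answer: b5

Derivation:
idom tree: b1←b0 b2←b0 b3←b2 b4←b1 b5←b2 b6←b5 b7←b6 b8←b2 b9←b5
Join-block Dom:
  b2: preds {b0,b3}: {b0} ∩ {b0,b2,b3} = {b0}; idom=b0
  b8: preds {b3,b5,b6}: {b0,b2,b3} ∩ {b0,b2,b5} ∩ {b0,b2,b5,b6} = {b0,b2}; idom=b2
  b9: preds {b5,b7}: {b0,b2,b5} ∩ {b0,b2,b5,b6,b7} = {b0,b2,b5}; idom=b5

idom(b9) = b5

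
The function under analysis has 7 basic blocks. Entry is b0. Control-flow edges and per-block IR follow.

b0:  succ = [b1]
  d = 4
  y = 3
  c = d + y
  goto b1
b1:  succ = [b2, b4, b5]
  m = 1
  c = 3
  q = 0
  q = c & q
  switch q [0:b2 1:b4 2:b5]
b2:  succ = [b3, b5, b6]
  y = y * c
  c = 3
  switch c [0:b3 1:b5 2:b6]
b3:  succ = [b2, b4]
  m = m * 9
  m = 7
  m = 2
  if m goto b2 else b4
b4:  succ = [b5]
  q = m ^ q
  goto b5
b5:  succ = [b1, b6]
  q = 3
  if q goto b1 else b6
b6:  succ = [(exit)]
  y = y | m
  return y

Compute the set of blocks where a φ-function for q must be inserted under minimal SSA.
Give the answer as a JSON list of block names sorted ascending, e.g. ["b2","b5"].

Answer: ["b1", "b5", "b6"]

Working:
idom tree: b1←b0 b2←b1 b3←b2 b4←b1 b5←b1 b6←b1
Join-block Dom:
  b1: preds {b0,b5}: {b0} ∩ {b0,b1,b5} = {b0}; idom=b0
  b2: preds {b1,b3}: {b0,b1} ∩ {b0,b1,b2,b3} = {b0,b1}; idom=b1
  b4: preds {b1,b3}: {b0,b1} ∩ {b0,b1,b2,b3} = {b0,b1}; idom=b1
  b5: preds {b1,b2,b4}: {b0,b1} ∩ {b0,b1,b2} ∩ {b0,b1,b4} = {b0,b1}; idom=b1
  b6: preds {b2,b5}: {b0,b1,b2} ∩ {b0,b1,b5} = {b0,b1}; idom=b1

Frontier:
  join b1 pred b0: · stop@b0
  join b1 pred b5: b5→b1 stop@b0
  join b2 pred b1: · stop@b1
  join b2 pred b3: b3→b2 stop@b1
  join b4 pred b1: · stop@b1
  join b4 pred b3: b3→b2 stop@b1
  join b5 pred b1: · stop@b1
  join b5 pred b2: b2 stop@b1
  join b5 pred b4: b4 stop@b1
  join b6 pred b2: b2 stop@b1
  join b6 pred b5: b5 stop@b1
  b0 → ∅
  b1 → {b1}
  b2 → {b2,b4,b5,b6}
  b3 → {b2,b4}
  b4 → {b5}
  b5 → {b1,b6}
  b6 → ∅

φ for q: defs {b1,b4,b5}
  DF⁺ = {b1,b5,b6}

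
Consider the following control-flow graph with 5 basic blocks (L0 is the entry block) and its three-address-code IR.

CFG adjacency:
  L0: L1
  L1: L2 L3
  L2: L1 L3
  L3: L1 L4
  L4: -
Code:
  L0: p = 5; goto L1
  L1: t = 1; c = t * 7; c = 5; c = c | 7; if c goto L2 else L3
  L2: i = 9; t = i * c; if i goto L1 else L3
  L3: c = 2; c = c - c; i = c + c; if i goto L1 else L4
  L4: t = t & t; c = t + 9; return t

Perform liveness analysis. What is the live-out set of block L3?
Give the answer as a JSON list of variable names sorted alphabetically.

def/use:
  L0 def {p} use ∅
  L1 def {c,t} use ∅
  L2 def {i,t} use {c}
  L3 def {c,i} use ∅
  L4 def {c,t} use {t}

Liveness:
  L0 li=∅ lo=∅
  L1 li=∅ lo={c,t}
  L2 li={c} lo={t}
  L3 li={t} lo={t}
  L4 li={t} lo=∅

live-out(L3) = ["t"]

Answer: ["t"]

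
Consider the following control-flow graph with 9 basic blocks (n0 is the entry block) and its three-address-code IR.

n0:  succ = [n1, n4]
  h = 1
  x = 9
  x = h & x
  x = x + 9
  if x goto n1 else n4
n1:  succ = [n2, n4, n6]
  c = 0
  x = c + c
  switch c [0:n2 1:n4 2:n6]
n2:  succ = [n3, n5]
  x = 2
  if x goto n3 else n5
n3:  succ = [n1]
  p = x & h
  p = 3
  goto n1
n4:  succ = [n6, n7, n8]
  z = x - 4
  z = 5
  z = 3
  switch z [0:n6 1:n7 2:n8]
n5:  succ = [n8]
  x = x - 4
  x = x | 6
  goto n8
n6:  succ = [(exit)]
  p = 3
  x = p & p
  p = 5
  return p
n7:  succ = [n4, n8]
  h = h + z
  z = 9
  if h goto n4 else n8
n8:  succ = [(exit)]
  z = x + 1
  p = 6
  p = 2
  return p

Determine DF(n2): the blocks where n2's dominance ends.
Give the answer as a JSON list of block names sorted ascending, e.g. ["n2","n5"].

idom tree: n1←n0 n2←n1 n3←n2 n4←n0 n5←n2 n6←n0 n7←n4 n8←n0
Dom∩ at merges:
  n1: preds {n0,n3}: {n0} ∩ {n0,n1,n2,n3} = {n0}; idom=n0
  n4: preds {n0,n1,n7}: {n0} ∩ {n0,n1} ∩ {n0,n4,n7} = {n0}; idom=n0
  n6: preds {n1,n4}: {n0,n1} ∩ {n0,n4} = {n0}; idom=n0
  n8: preds {n4,n5,n7}: {n0,n4} ∩ {n0,n1,n2,n5} ∩ {n0,n4,n7} = {n0}; idom=n0

Frontier:
  join n1 pred n0: · stop@n0
  join n1 pred n3: n3→n2→n1 stop@n0
  join n4 pred n0: · stop@n0
  join n4 pred n1: n1 stop@n0
  join n4 pred n7: n7→n4 stop@n0
  join n6 pred n1: n1 stop@n0
  join n6 pred n4: n4 stop@n0
  join n8 pred n4: n4 stop@n0
  join n8 pred n5: n5→n2→n1 stop@n0
  join n8 pred n7: n7→n4 stop@n0
  DF(n0)=∅
  DF(n1)={n1,n4,n6,n8}
  DF(n2)={n1,n8}
  DF(n3)={n1}
  DF(n4)={n4,n6,n8}
  DF(n5)={n8}
  DF(n6)=∅
  DF(n7)={n4,n8}
  DF(n8)=∅

DF(n2) = ["n1", "n8"]

Answer: ["n1", "n8"]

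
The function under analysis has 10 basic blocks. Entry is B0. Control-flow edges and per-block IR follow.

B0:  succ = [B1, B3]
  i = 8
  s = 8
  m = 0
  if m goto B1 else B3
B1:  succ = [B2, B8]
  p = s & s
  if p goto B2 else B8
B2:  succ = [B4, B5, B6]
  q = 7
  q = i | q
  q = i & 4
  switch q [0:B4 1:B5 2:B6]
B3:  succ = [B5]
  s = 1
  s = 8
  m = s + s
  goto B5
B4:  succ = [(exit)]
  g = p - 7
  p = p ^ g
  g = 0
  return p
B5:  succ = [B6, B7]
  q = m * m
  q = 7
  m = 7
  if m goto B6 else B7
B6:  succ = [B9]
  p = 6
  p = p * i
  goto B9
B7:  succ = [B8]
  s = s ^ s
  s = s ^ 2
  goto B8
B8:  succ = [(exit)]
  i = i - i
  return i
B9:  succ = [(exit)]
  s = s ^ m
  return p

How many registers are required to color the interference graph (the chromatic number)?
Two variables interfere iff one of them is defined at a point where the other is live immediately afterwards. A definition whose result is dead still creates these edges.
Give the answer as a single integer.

Block summaries:
  B0 def {i,m,s} use ∅
  B1 def {p} use {s}
  B2 def {q} use {i}
  B3 def {m,s} use ∅
  B4 def {g,p} use {p}
  B5 def {m,q} use {m}
  B6 def {p} use {i}
  B7 def {s} use {s}
  B8 def {i} use {i}
  B9 def {s} use {m,p,s}

Live sets:
  B0 li=∅ lo={i,m,s}
  B1 li={i,m,s} lo={i,m,p,s}
  B2 li={i,m,p,s} lo={i,m,p,s}
  B3 li={i} lo={i,m,s}
  B4 li={p} lo=∅
  B5 li={i,m,s} lo={i,m,s}
  B6 li={i,m,s} lo={m,p,s}
  B7 li={i,s} lo={i}
  B8 li={i} lo=∅
  B9 li={m,p,s} lo=∅

Interference:
  g↔{p}
  i↔{m,p,q,s}
  m↔{i,p,q,s}
  p↔{g,i,m,q,s}
  q↔{i,m,p,s}
  s↔{i,m,p,q}

Registers:
  clique {i,m,p,q,s} ⇒ need ≥ 5
  assign g→r1 i→r1 m→r2 p→r0 q→r3 s→r4 — no edge inside a register ⇒ χ ≤ 5
  χ = 5

Answer: 5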